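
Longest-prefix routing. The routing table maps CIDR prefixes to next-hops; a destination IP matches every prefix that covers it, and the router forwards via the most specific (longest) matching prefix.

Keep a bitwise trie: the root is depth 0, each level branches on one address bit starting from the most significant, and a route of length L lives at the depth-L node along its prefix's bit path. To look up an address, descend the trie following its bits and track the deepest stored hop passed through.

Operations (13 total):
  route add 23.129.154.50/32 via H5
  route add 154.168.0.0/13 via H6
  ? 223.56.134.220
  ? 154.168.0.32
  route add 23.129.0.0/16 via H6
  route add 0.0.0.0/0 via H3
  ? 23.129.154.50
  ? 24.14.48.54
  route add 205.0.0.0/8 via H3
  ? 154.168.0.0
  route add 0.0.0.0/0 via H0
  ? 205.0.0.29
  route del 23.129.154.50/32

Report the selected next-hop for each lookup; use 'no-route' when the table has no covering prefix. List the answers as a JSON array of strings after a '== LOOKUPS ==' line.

Apply in order:
  + 23.129.154.50/32 (H5) depth=32
  + 154.168.0.0/13 (H6) depth=13
  lookup 223.56.134.220: bits 1 walk d0:-→d1:- -> no-route
  lookup 154.168.0.32: bits 1001101010101 walk d0:-→d1:-→d2:-→d3:-→d4:-→d5:-→d6:-→d7:-→d8:-→d9:-→d10:-→d11:-→d12:-→d13:H6 -> H6
  + 23.129.0.0/16 (H6) depth=16
  + 0.0.0.0/0 (H3) depth=0
  lookup 23.129.154.50: bits 00010111100000011001101000110010 walk d0:H3→d1:-→d2:-→d3:-→d4:-→d5:-→d6:-→d7:-→d8:-→d9:-→d10:-→d11:-→d12:-→d13:-→d14:-→d15:-→d16:H6→d17:-→d18:-→d19:-→d20:-→d21:-→d22:-→d23:-→d24:-→d25:-→d26:-→d27:-→d28:-→d29:-→d30:-→d31:-→d32:H5 -> H5
  lookup 24.14.48.54: bits 0001 walk d0:H3→d1:-→d2:-→d3:-→d4:- -> H3
  + 205.0.0.0/8 (H3) depth=8
  lookup 154.168.0.0: bits 1001101010101 walk d0:H3→d1:-→d2:-→d3:-→d4:-→d5:-→d6:-→d7:-→d8:-→d9:-→d10:-→d11:-→d12:-→d13:H6 -> H6
  + 0.0.0.0/0 (H0) depth=0
  lookup 205.0.0.29: bits 11001101 walk d0:H0→d1:-→d2:-→d3:-→d4:-→d5:-→d6:-→d7:-→d8:H3 -> H3
  del 23.129.154.50/32 (clear depth 32)

== LOOKUPS ==
["no-route","H6","H5","H3","H6","H3"]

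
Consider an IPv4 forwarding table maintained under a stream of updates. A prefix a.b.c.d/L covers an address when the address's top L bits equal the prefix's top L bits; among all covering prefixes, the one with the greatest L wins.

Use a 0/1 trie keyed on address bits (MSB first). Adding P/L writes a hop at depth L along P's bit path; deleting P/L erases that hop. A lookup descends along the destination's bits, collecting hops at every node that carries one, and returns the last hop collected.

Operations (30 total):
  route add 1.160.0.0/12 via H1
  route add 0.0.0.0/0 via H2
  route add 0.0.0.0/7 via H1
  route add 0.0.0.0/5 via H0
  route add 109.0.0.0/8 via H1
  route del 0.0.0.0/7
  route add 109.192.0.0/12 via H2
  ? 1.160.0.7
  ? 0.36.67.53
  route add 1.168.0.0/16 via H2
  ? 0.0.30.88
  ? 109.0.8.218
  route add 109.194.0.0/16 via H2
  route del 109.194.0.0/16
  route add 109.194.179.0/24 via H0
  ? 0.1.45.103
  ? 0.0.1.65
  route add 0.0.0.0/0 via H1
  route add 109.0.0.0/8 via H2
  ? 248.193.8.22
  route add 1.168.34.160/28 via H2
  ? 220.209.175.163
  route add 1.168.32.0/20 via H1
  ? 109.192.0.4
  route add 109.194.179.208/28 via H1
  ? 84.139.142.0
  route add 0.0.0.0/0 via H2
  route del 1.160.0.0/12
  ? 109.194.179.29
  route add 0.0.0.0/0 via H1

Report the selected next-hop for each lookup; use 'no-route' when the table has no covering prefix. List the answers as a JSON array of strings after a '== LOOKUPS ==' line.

Trace:
  + 1.160.0.0/12 (H1) depth=12
  + 0.0.0.0/0 (H2) depth=0
  + 0.0.0.0/7 (H1) depth=7
  + 0.0.0.0/5 (H0) depth=5
  + 109.0.0.0/8 (H1) depth=8
  del 0.0.0.0/7 (clear depth 7)
  + 109.192.0.0/12 (H2) depth=12
  Q 1.160.0.7: descend 000000011010 ; hops seen [H2,H0,H1] ; pick H1
  Q 0.36.67.53: descend 0000000 ; hops seen [H2,H0] ; pick H0
  + 1.168.0.0/16 (H2) depth=16
  Q 0.0.30.88: descend 0000000 ; hops seen [H2,H0] ; pick H0
  Q 109.0.8.218: descend 01101101 ; hops seen [H2,H1] ; pick H1
  + 109.194.0.0/16 (H2) depth=16
  del 109.194.0.0/16 (clear depth 16)
  + 109.194.179.0/24 (H0) depth=24
  Q 0.1.45.103: descend 0000000 ; hops seen [H2,H0] ; pick H0
  Q 0.0.1.65: descend 0000000 ; hops seen [H2,H0] ; pick H0
  + 0.0.0.0/0 (H1) depth=0
  + 109.0.0.0/8 (H2) depth=8
  Q 248.193.8.22: descend ε ; hops seen [H1] ; pick H1
  + 1.168.34.160/28 (H2) depth=28
  Q 220.209.175.163: descend ε ; hops seen [H1] ; pick H1
  + 1.168.32.0/20 (H1) depth=20
  Q 109.192.0.4: descend 01101101110000 ; hops seen [H1,H2,H2] ; pick H2
  + 109.194.179.208/28 (H1) depth=28
  Q 84.139.142.0: descend 01 ; hops seen [H1] ; pick H1
  + 0.0.0.0/0 (H2) depth=0
  del 1.160.0.0/12 (clear depth 12)
  Q 109.194.179.29: descend 011011011100001010110011 ; hops seen [H2,H2,H2,H0] ; pick H0
  + 0.0.0.0/0 (H1) depth=0

== LOOKUPS ==
["H1","H0","H0","H1","H0","H0","H1","H1","H2","H1","H0"]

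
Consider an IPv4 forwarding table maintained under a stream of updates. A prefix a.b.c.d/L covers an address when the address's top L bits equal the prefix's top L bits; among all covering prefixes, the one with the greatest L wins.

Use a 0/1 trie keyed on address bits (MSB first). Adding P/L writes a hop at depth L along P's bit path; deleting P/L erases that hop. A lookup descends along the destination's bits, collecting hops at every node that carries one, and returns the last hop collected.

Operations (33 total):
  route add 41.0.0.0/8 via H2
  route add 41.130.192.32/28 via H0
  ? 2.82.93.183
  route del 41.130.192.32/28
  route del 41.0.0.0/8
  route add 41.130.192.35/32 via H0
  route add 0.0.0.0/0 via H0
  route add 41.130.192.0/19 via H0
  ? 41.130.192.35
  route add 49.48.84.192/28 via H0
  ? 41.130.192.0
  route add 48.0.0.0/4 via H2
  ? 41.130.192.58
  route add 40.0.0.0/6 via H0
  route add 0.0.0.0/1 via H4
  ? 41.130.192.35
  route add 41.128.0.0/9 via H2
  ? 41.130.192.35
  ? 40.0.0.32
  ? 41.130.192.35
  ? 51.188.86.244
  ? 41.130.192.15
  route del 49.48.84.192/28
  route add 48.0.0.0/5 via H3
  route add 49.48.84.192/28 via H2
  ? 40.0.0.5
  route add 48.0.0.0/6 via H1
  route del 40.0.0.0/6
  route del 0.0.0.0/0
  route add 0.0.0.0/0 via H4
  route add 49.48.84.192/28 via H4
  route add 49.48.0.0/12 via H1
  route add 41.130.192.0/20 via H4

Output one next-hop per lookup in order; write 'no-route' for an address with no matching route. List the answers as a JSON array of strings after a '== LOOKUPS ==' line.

Apply in order:
  + 41.0.0.0/8 (H2) depth=8
  + 41.130.192.32/28 (H0) depth=28
  Q 2.82.93.183: descend 00 ; hops seen [∅] ; pick no-route
  - 41.130.192.32/28 clear@28
  - 41.0.0.0/8 clear@8
  + 41.130.192.35/32 (H0) depth=32
  + 0.0.0.0/0 (H0) depth=0
  + 41.130.192.0/19 (H0) depth=19
  Q 41.130.192.35: descend 00101001100000101100000000100011 ; hops seen [H0,H0,H0] ; pick H0
  + 49.48.84.192/28 (H0) depth=28
  Q 41.130.192.0: descend 00101001100000101100000000 ; hops seen [H0,H0] ; pick H0
  + 48.0.0.0/4 (H2) depth=4
  Q 41.130.192.58: descend 001010011000001011000000001 ; hops seen [H0,H0] ; pick H0
  + 40.0.0.0/6 (H0) depth=6
  + 0.0.0.0/1 (H4) depth=1
  Q 41.130.192.35: descend 00101001100000101100000000100011 ; hops seen [H0,H4,H0,H0,H0] ; pick H0
  + 41.128.0.0/9 (H2) depth=9
  Q 41.130.192.35: descend 00101001100000101100000000100011 ; hops seen [H0,H4,H0,H2,H0,H0] ; pick H0
  Q 40.0.0.32: descend 0010100 ; hops seen [H0,H4,H0] ; pick H0
  Q 41.130.192.35: descend 00101001100000101100000000100011 ; hops seen [H0,H4,H0,H2,H0,H0] ; pick H0
  Q 51.188.86.244: descend 001100 ; hops seen [H0,H4,H2] ; pick H2
  Q 41.130.192.15: descend 00101001100000101100000000 ; hops seen [H0,H4,H0,H2,H0] ; pick H0
  - 49.48.84.192/28 clear@28
  + 48.0.0.0/5 (H3) depth=5
  + 49.48.84.192/28 (H2) depth=28
  Q 40.0.0.5: descend 0010100 ; hops seen [H0,H4,H0] ; pick H0
  + 48.0.0.0/6 (H1) depth=6
  - 40.0.0.0/6 clear@6
  - 0.0.0.0/0 clear@0
  + 0.0.0.0/0 (H4) depth=0
  + 49.48.84.192/28 (H4) depth=28
  + 49.48.0.0/12 (H1) depth=12
  + 41.130.192.0/20 (H4) depth=20

== LOOKUPS ==
["no-route","H0","H0","H0","H0","H0","H0","H0","H2","H0","H0"]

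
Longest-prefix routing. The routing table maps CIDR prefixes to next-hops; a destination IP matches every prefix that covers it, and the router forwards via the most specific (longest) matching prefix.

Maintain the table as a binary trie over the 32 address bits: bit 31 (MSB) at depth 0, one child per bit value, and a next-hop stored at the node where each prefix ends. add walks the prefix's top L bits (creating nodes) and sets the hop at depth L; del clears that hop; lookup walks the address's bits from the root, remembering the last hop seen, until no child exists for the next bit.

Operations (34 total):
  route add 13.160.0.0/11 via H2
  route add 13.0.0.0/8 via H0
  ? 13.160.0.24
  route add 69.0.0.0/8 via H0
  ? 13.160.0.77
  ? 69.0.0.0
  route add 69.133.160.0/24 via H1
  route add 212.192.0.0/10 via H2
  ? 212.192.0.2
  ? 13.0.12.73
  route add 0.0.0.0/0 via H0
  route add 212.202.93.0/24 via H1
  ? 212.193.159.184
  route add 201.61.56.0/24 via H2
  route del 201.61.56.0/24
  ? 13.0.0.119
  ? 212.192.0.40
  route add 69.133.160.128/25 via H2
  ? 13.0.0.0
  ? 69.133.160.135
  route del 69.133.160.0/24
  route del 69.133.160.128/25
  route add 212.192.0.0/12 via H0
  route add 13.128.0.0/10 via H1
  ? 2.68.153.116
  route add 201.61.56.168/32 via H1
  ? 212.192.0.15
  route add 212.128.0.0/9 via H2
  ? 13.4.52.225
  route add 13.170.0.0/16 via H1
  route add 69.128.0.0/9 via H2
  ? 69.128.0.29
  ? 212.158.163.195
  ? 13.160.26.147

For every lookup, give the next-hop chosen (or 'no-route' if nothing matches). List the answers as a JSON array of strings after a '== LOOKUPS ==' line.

Trace:
  add 13.160.0.0/11 -> H2 at depth 11
  add 13.0.0.0/8 -> H0 at depth 8
  ? 13.160.0.24  path d0:-→d1:-→d2:-→d3:-→d4:-→d5:-→d6:-→d7:-→d8:H0→d9:-→d10:-→d11:H2  best=H2
  add 69.0.0.0/8 -> H0 at depth 8
  ? 13.160.0.77  path d0:-→d1:-→d2:-→d3:-→d4:-→d5:-→d6:-→d7:-→d8:H0→d9:-→d10:-→d11:H2  best=H2
  ? 69.0.0.0  path d0:-→d1:-→d2:-→d3:-→d4:-→d5:-→d6:-→d7:-→d8:H0  best=H0
  add 69.133.160.0/24 -> H1 at depth 24
  add 212.192.0.0/10 -> H2 at depth 10
  ? 212.192.0.2  path d0:-→d1:-→d2:-→d3:-→d4:-→d5:-→d6:-→d7:-→d8:-→d9:-→d10:H2  best=H2
  ? 13.0.12.73  path d0:-→d1:-→d2:-→d3:-→d4:-→d5:-→d6:-→d7:-→d8:H0  best=H0
  add 0.0.0.0/0 -> H0 at depth 0
  add 212.202.93.0/24 -> H1 at depth 24
  ? 212.193.159.184  path d0:H0→d1:-→d2:-→d3:-→d4:-→d5:-→d6:-→d7:-→d8:-→d9:-→d10:H2→d11:-→d12:-  best=H2
  add 201.61.56.0/24 -> H2 at depth 24
  del 201.61.56.0/24 (clear depth 24)
  ? 13.0.0.119  path d0:H0→d1:-→d2:-→d3:-→d4:-→d5:-→d6:-→d7:-→d8:H0  best=H0
  ? 212.192.0.40  path d0:H0→d1:-→d2:-→d3:-→d4:-→d5:-→d6:-→d7:-→d8:-→d9:-→d10:H2→d11:-→d12:-  best=H2
  add 69.133.160.128/25 -> H2 at depth 25
  ? 13.0.0.0  path d0:H0→d1:-→d2:-→d3:-→d4:-→d5:-→d6:-→d7:-→d8:H0  best=H0
  ? 69.133.160.135  path d0:H0→d1:-→d2:-→d3:-→d4:-→d5:-→d6:-→d7:-→d8:H0→d9:-→d10:-→d11:-→d12:-→d13:-→d14:-→d15:-→d16:-→d17:-→d18:-→d19:-→d20:-→d21:-→d22:-→d23:-→d24:H1→d25:H2  best=H2
  del 69.133.160.0/24 (clear depth 24)
  del 69.133.160.128/25 (clear depth 25)
  add 212.192.0.0/12 -> H0 at depth 12
  add 13.128.0.0/10 -> H1 at depth 10
  ? 2.68.153.116  path d0:H0→d1:-→d2:-→d3:-→d4:-  best=H0
  add 201.61.56.168/32 -> H1 at depth 32
  ? 212.192.0.15  path d0:H0→d1:-→d2:-→d3:-→d4:-→d5:-→d6:-→d7:-→d8:-→d9:-→d10:H2→d11:-→d12:H0  best=H0
  add 212.128.0.0/9 -> H2 at depth 9
  ? 13.4.52.225  path d0:H0→d1:-→d2:-→d3:-→d4:-→d5:-→d6:-→d7:-→d8:H0  best=H0
  add 13.170.0.0/16 -> H1 at depth 16
  add 69.128.0.0/9 -> H2 at depth 9
  ? 69.128.0.29  path d0:H0→d1:-→d2:-→d3:-→d4:-→d5:-→d6:-→d7:-→d8:H0→d9:H2→d10:-→d11:-→d12:-→d13:-  best=H2
  ? 212.158.163.195  path d0:H0→d1:-→d2:-→d3:-→d4:-→d5:-→d6:-→d7:-→d8:-→d9:H2  best=H2
  ? 13.160.26.147  path d0:H0→d1:-→d2:-→d3:-→d4:-→d5:-→d6:-→d7:-→d8:H0→d9:-→d10:H1→d11:H2→d12:-  best=H2

== LOOKUPS ==
["H2","H2","H0","H2","H0","H2","H0","H2","H0","H2","H0","H0","H0","H2","H2","H2"]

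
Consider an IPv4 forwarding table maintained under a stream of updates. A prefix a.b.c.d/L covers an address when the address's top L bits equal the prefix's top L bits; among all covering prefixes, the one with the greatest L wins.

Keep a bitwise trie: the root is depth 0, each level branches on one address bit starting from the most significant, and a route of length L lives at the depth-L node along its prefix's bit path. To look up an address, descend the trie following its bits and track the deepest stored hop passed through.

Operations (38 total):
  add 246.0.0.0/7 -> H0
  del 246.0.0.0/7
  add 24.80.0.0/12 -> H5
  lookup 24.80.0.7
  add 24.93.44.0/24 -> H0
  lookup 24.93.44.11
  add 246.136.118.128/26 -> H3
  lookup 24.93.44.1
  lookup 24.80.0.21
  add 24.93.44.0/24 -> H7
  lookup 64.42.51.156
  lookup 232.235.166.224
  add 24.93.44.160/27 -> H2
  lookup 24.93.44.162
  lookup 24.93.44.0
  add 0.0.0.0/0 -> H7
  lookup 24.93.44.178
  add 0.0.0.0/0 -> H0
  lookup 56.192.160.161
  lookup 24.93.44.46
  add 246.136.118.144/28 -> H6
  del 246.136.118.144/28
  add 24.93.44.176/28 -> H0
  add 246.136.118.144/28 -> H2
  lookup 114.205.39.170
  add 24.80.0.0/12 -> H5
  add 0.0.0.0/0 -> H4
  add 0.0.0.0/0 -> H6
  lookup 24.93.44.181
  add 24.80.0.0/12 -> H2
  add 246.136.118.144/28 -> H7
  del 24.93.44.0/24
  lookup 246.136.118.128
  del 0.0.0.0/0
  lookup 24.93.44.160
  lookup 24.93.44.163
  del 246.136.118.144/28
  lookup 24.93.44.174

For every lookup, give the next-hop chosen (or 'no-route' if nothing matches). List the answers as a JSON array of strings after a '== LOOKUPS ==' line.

Apply in order:
  add 246.0.0.0/7 -> H0 at depth 7
  del 246.0.0.0/7 (clear depth 7)
  add 24.80.0.0/12 -> H5 at depth 12
  ? 24.80.0.7  path d0:-→d1:-→d2:-→d3:-→d4:-→d5:-→d6:-→d7:-→d8:-→d9:-→d10:-→d11:-→d12:H5  best=H5
  add 24.93.44.0/24 -> H0 at depth 24
  ? 24.93.44.11  path d0:-→d1:-→d2:-→d3:-→d4:-→d5:-→d6:-→d7:-→d8:-→d9:-→d10:-→d11:-→d12:H5→d13:-→d14:-→d15:-→d16:-→d17:-→d18:-→d19:-→d20:-→d21:-→d22:-→d23:-→d24:H0  best=H0
  add 246.136.118.128/26 -> H3 at depth 26
  ? 24.93.44.1  path d0:-→d1:-→d2:-→d3:-→d4:-→d5:-→d6:-→d7:-→d8:-→d9:-→d10:-→d11:-→d12:H5→d13:-→d14:-→d15:-→d16:-→d17:-→d18:-→d19:-→d20:-→d21:-→d22:-→d23:-→d24:H0  best=H0
  ? 24.80.0.21  path d0:-→d1:-→d2:-→d3:-→d4:-→d5:-→d6:-→d7:-→d8:-→d9:-→d10:-→d11:-→d12:H5  best=H5
  add 24.93.44.0/24 -> H7 at depth 24
  ? 64.42.51.156  path d0:-→d1:-  best=no-route
  ? 232.235.166.224  path d0:-→d1:-→d2:-→d3:-  best=no-route
  add 24.93.44.160/27 -> H2 at depth 27
  ? 24.93.44.162  path d0:-→d1:-→d2:-→d3:-→d4:-→d5:-→d6:-→d7:-→d8:-→d9:-→d10:-→d11:-→d12:H5→d13:-→d14:-→d15:-→d16:-→d17:-→d18:-→d19:-→d20:-→d21:-→d22:-→d23:-→d24:H7→d25:-→d26:-→d27:H2  best=H2
  ? 24.93.44.0  path d0:-→d1:-→d2:-→d3:-→d4:-→d5:-→d6:-→d7:-→d8:-→d9:-→d10:-→d11:-→d12:H5→d13:-→d14:-→d15:-→d16:-→d17:-→d18:-→d19:-→d20:-→d21:-→d22:-→d23:-→d24:H7  best=H7
  add 0.0.0.0/0 -> H7 at depth 0
  ? 24.93.44.178  path d0:H7→d1:-→d2:-→d3:-→d4:-→d5:-→d6:-→d7:-→d8:-→d9:-→d10:-→d11:-→d12:H5→d13:-→d14:-→d15:-→d16:-→d17:-→d18:-→d19:-→d20:-→d21:-→d22:-→d23:-→d24:H7→d25:-→d26:-→d27:H2  best=H2
  add 0.0.0.0/0 -> H0 at depth 0
  ? 56.192.160.161  path d0:H0→d1:-→d2:-  best=H0
  ? 24.93.44.46  path d0:H0→d1:-→d2:-→d3:-→d4:-→d5:-→d6:-→d7:-→d8:-→d9:-→d10:-→d11:-→d12:H5→d13:-→d14:-→d15:-→d16:-→d17:-→d18:-→d19:-→d20:-→d21:-→d22:-→d23:-→d24:H7  best=H7
  add 246.136.118.144/28 -> H6 at depth 28
  del 246.136.118.144/28 (clear depth 28)
  add 24.93.44.176/28 -> H0 at depth 28
  add 246.136.118.144/28 -> H2 at depth 28
  ? 114.205.39.170  path d0:H0→d1:-  best=H0
  add 24.80.0.0/12 -> H5 at depth 12
  add 0.0.0.0/0 -> H4 at depth 0
  add 0.0.0.0/0 -> H6 at depth 0
  ? 24.93.44.181  path d0:H6→d1:-→d2:-→d3:-→d4:-→d5:-→d6:-→d7:-→d8:-→d9:-→d10:-→d11:-→d12:H5→d13:-→d14:-→d15:-→d16:-→d17:-→d18:-→d19:-→d20:-→d21:-→d22:-→d23:-→d24:H7→d25:-→d26:-→d27:H2→d28:H0  best=H0
  add 24.80.0.0/12 -> H2 at depth 12
  add 246.136.118.144/28 -> H7 at depth 28
  del 24.93.44.0/24 (clear depth 24)
  ? 246.136.118.128  path d0:H6→d1:-→d2:-→d3:-→d4:-→d5:-→d6:-→d7:-→d8:-→d9:-→d10:-→d11:-→d12:-→d13:-→d14:-→d15:-→d16:-→d17:-→d18:-→d19:-→d20:-→d21:-→d22:-→d23:-→d24:-→d25:-→d26:H3→d27:-  best=H3
  del 0.0.0.0/0 (clear depth 0)
  ? 24.93.44.160  path d0:-→d1:-→d2:-→d3:-→d4:-→d5:-→d6:-→d7:-→d8:-→d9:-→d10:-→d11:-→d12:H2→d13:-→d14:-→d15:-→d16:-→d17:-→d18:-→d19:-→d20:-→d21:-→d22:-→d23:-→d24:-→d25:-→d26:-→d27:H2  best=H2
  ? 24.93.44.163  path d0:-→d1:-→d2:-→d3:-→d4:-→d5:-→d6:-→d7:-→d8:-→d9:-→d10:-→d11:-→d12:H2→d13:-→d14:-→d15:-→d16:-→d17:-→d18:-→d19:-→d20:-→d21:-→d22:-→d23:-→d24:-→d25:-→d26:-→d27:H2  best=H2
  del 246.136.118.144/28 (clear depth 28)
  ? 24.93.44.174  path d0:-→d1:-→d2:-→d3:-→d4:-→d5:-→d6:-→d7:-→d8:-→d9:-→d10:-→d11:-→d12:H2→d13:-→d14:-→d15:-→d16:-→d17:-→d18:-→d19:-→d20:-→d21:-→d22:-→d23:-→d24:-→d25:-→d26:-→d27:H2  best=H2

== LOOKUPS ==
["H5","H0","H0","H5","no-route","no-route","H2","H7","H2","H0","H7","H0","H0","H3","H2","H2","H2"]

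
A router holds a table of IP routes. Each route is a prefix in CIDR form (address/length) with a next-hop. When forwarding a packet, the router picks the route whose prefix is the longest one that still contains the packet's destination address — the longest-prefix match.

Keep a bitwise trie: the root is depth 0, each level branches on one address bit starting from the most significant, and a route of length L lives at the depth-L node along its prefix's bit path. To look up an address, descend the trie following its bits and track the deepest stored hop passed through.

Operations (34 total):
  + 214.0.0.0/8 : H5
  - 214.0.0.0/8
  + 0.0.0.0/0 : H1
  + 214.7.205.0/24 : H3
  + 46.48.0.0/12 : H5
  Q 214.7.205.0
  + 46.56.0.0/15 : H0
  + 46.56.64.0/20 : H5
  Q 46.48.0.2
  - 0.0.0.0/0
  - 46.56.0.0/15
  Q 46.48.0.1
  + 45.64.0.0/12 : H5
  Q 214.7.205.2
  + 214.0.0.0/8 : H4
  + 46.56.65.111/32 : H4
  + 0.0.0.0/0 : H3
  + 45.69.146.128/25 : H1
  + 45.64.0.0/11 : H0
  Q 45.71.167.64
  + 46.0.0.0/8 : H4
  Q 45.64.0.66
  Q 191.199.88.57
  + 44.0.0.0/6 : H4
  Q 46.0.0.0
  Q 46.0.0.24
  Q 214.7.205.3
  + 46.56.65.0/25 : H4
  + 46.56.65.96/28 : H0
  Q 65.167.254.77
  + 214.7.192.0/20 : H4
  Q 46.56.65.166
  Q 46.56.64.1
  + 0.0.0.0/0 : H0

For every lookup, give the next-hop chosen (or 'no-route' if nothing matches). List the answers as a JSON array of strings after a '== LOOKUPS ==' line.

Trace:
  add 214.0.0.0/8 -> H5 at depth 8
  del 214.0.0.0/8 (clear depth 8)
  add 0.0.0.0/0 -> H1 at depth 0
  add 214.7.205.0/24 -> H3 at depth 24
  add 46.48.0.0/12 -> H5 at depth 12
  Q 214.7.205.0: descend 110101100000011111001101 ; hops seen [H1,H3] ; pick H3
  add 46.56.0.0/15 -> H0 at depth 15
  add 46.56.64.0/20 -> H5 at depth 20
  Q 46.48.0.2: descend 001011100011 ; hops seen [H1,H5] ; pick H5
  del 0.0.0.0/0 (clear depth 0)
  del 46.56.0.0/15 (clear depth 15)
  Q 46.48.0.1: descend 001011100011 ; hops seen [H5] ; pick H5
  add 45.64.0.0/12 -> H5 at depth 12
  Q 214.7.205.2: descend 110101100000011111001101 ; hops seen [H3] ; pick H3
  add 214.0.0.0/8 -> H4 at depth 8
  add 46.56.65.111/32 -> H4 at depth 32
  add 0.0.0.0/0 -> H3 at depth 0
  add 45.69.146.128/25 -> H1 at depth 25
  add 45.64.0.0/11 -> H0 at depth 11
  Q 45.71.167.64: descend 00101101010001 ; hops seen [H3,H0,H5] ; pick H5
  add 46.0.0.0/8 -> H4 at depth 8
  Q 45.64.0.66: descend 0010110101000 ; hops seen [H3,H0,H5] ; pick H5
  Q 191.199.88.57: descend 1 ; hops seen [H3] ; pick H3
  add 44.0.0.0/6 -> H4 at depth 6
  Q 46.0.0.0: descend 0010111000 ; hops seen [H3,H4,H4] ; pick H4
  Q 46.0.0.24: descend 0010111000 ; hops seen [H3,H4,H4] ; pick H4
  Q 214.7.205.3: descend 110101100000011111001101 ; hops seen [H3,H4,H3] ; pick H3
  add 46.56.65.0/25 -> H4 at depth 25
  add 46.56.65.96/28 -> H0 at depth 28
  Q 65.167.254.77: descend 0 ; hops seen [H3] ; pick H3
  add 214.7.192.0/20 -> H4 at depth 20
  Q 46.56.65.166: descend 001011100011100001000001 ; hops seen [H3,H4,H4,H5,H5] ; pick H5
  Q 46.56.64.1: descend 00101110001110000100000 ; hops seen [H3,H4,H4,H5,H5] ; pick H5
  add 0.0.0.0/0 -> H0 at depth 0

== LOOKUPS ==
["H3","H5","H5","H3","H5","H5","H3","H4","H4","H3","H3","H5","H5"]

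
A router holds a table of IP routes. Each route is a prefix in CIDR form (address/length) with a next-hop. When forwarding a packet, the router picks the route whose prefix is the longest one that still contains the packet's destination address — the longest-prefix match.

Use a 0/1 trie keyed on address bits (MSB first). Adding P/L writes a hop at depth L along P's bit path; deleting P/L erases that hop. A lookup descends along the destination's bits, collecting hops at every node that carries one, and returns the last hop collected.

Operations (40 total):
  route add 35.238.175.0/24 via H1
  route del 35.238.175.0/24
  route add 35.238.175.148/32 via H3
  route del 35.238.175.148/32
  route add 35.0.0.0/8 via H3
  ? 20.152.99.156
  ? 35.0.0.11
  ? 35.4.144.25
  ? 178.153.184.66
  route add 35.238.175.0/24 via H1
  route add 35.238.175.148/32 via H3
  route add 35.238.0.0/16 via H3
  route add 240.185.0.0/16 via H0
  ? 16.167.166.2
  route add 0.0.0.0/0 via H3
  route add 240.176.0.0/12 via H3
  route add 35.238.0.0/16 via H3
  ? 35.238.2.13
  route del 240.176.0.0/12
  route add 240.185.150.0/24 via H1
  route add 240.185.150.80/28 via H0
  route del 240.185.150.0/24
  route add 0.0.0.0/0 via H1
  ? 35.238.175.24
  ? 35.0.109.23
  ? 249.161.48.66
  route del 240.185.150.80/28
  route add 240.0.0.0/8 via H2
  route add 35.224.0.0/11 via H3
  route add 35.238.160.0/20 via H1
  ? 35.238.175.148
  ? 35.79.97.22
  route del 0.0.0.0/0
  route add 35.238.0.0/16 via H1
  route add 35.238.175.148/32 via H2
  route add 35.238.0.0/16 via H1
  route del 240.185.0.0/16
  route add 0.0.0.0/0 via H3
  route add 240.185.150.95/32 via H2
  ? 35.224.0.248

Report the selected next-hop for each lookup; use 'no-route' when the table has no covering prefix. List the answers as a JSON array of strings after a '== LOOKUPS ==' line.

Process each operation:
  + 35.238.175.0/24 (H1) depth=24
  - 35.238.175.0/24 clear@24
  + 35.238.175.148/32 (H3) depth=32
  - 35.238.175.148/32 clear@32
  + 35.0.0.0/8 (H3) depth=8
  Q 20.152.99.156: descend 00 ; hops seen [∅] ; pick no-route
  Q 35.0.0.11: descend 00100011 ; hops seen [H3] ; pick H3
  Q 35.4.144.25: descend 00100011 ; hops seen [H3] ; pick H3
  Q 178.153.184.66: descend ε ; hops seen [∅] ; pick no-route
  + 35.238.175.0/24 (H1) depth=24
  + 35.238.175.148/32 (H3) depth=32
  + 35.238.0.0/16 (H3) depth=16
  + 240.185.0.0/16 (H0) depth=16
  Q 16.167.166.2: descend 00 ; hops seen [∅] ; pick no-route
  + 0.0.0.0/0 (H3) depth=0
  + 240.176.0.0/12 (H3) depth=12
  + 35.238.0.0/16 (H3) depth=16
  Q 35.238.2.13: descend 0010001111101110 ; hops seen [H3,H3,H3] ; pick H3
  - 240.176.0.0/12 clear@12
  + 240.185.150.0/24 (H1) depth=24
  + 240.185.150.80/28 (H0) depth=28
  - 240.185.150.0/24 clear@24
  + 0.0.0.0/0 (H1) depth=0
  Q 35.238.175.24: descend 001000111110111010101111 ; hops seen [H1,H3,H3,H1] ; pick H1
  Q 35.0.109.23: descend 00100011 ; hops seen [H1,H3] ; pick H3
  Q 249.161.48.66: descend 1111 ; hops seen [H1] ; pick H1
  - 240.185.150.80/28 clear@28
  + 240.0.0.0/8 (H2) depth=8
  + 35.224.0.0/11 (H3) depth=11
  + 35.238.160.0/20 (H1) depth=20
  Q 35.238.175.148: descend 00100011111011101010111110010100 ; hops seen [H1,H3,H3,H3,H1,H1,H3] ; pick H3
  Q 35.79.97.22: descend 00100011 ; hops seen [H1,H3] ; pick H3
  - 0.0.0.0/0 clear@0
  + 35.238.0.0/16 (H1) depth=16
  + 35.238.175.148/32 (H2) depth=32
  + 35.238.0.0/16 (H1) depth=16
  - 240.185.0.0/16 clear@16
  + 0.0.0.0/0 (H3) depth=0
  + 240.185.150.95/32 (H2) depth=32
  Q 35.224.0.248: descend 001000111110 ; hops seen [H3,H3,H3] ; pick H3

== LOOKUPS ==
["no-route","H3","H3","no-route","no-route","H3","H1","H3","H1","H3","H3","H3"]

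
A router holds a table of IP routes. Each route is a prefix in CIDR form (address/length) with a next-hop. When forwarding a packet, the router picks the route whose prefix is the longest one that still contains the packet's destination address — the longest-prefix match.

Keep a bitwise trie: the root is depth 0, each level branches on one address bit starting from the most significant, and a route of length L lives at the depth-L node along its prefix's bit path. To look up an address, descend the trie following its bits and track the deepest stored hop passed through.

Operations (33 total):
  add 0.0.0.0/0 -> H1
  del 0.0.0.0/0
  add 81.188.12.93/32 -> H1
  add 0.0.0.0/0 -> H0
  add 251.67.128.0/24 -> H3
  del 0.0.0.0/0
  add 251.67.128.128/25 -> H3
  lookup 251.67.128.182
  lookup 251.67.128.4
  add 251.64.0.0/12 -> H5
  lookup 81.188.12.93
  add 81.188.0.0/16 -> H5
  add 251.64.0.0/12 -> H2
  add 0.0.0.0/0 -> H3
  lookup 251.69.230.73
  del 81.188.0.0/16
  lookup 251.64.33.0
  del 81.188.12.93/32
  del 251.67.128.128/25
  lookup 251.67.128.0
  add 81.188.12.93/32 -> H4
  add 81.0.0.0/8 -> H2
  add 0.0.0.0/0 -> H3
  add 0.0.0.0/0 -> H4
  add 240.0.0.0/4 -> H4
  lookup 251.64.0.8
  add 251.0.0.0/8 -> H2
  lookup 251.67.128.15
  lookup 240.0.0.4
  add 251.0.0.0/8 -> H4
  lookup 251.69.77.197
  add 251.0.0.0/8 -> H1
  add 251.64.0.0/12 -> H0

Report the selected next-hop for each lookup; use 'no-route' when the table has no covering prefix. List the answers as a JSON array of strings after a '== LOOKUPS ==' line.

Process each operation:
  + 0.0.0.0/0 (H1) depth=0
  - 0.0.0.0/0 clear@0
  + 81.188.12.93/32 (H1) depth=32
  + 0.0.0.0/0 (H0) depth=0
  + 251.67.128.0/24 (H3) depth=24
  - 0.0.0.0/0 clear@0
  + 251.67.128.128/25 (H3) depth=25
  Q 251.67.128.182: descend 1111101101000011100000001 ; hops seen [H3,H3] ; pick H3
  Q 251.67.128.4: descend 111110110100001110000000 ; hops seen [H3] ; pick H3
  + 251.64.0.0/12 (H5) depth=12
  Q 81.188.12.93: descend 01010001101111000000110001011101 ; hops seen [H1] ; pick H1
  + 81.188.0.0/16 (H5) depth=16
  + 251.64.0.0/12 (H2) depth=12
  + 0.0.0.0/0 (H3) depth=0
  Q 251.69.230.73: descend 1111101101000 ; hops seen [H3,H2] ; pick H2
  - 81.188.0.0/16 clear@16
  Q 251.64.33.0: descend 11111011010000 ; hops seen [H3,H2] ; pick H2
  - 81.188.12.93/32 clear@32
  - 251.67.128.128/25 clear@25
  Q 251.67.128.0: descend 111110110100001110000000 ; hops seen [H3,H2,H3] ; pick H3
  + 81.188.12.93/32 (H4) depth=32
  + 81.0.0.0/8 (H2) depth=8
  + 0.0.0.0/0 (H3) depth=0
  + 0.0.0.0/0 (H4) depth=0
  + 240.0.0.0/4 (H4) depth=4
  Q 251.64.0.8: descend 11111011010000 ; hops seen [H4,H4,H2] ; pick H2
  + 251.0.0.0/8 (H2) depth=8
  Q 251.67.128.15: descend 111110110100001110000000 ; hops seen [H4,H4,H2,H2,H3] ; pick H3
  Q 240.0.0.4: descend 1111 ; hops seen [H4,H4] ; pick H4
  + 251.0.0.0/8 (H4) depth=8
  Q 251.69.77.197: descend 1111101101000 ; hops seen [H4,H4,H4,H2] ; pick H2
  + 251.0.0.0/8 (H1) depth=8
  + 251.64.0.0/12 (H0) depth=12

== LOOKUPS ==
["H3","H3","H1","H2","H2","H3","H2","H3","H4","H2"]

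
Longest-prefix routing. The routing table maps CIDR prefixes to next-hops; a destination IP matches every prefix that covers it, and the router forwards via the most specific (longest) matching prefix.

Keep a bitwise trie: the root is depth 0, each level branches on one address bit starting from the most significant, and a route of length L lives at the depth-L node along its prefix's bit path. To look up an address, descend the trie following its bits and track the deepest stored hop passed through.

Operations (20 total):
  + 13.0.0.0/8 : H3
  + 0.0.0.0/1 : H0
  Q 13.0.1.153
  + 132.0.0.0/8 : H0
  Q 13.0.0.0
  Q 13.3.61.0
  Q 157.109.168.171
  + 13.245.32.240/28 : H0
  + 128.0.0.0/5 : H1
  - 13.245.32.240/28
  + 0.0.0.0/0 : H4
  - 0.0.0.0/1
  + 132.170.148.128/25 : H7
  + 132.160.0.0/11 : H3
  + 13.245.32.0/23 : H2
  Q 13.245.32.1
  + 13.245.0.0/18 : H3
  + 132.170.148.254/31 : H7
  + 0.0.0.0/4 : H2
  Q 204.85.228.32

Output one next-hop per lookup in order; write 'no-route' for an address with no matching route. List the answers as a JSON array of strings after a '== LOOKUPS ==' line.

Trace:
  + 13.0.0.0/8 (H3) depth=8
  + 0.0.0.0/1 (H0) depth=1
  ? 13.0.1.153  path d0:-→d1:H0→d2:-→d3:-→d4:-→d5:-→d6:-→d7:-→d8:H3  best=H3
  + 132.0.0.0/8 (H0) depth=8
  ? 13.0.0.0  path d0:-→d1:H0→d2:-→d3:-→d4:-→d5:-→d6:-→d7:-→d8:H3  best=H3
  ? 13.3.61.0  path d0:-→d1:H0→d2:-→d3:-→d4:-→d5:-→d6:-→d7:-→d8:H3  best=H3
  ? 157.109.168.171  path d0:-→d1:-→d2:-→d3:-  best=no-route
  + 13.245.32.240/28 (H0) depth=28
  + 128.0.0.0/5 (H1) depth=5
  del 13.245.32.240/28 (clear depth 28)
  + 0.0.0.0/0 (H4) depth=0
  del 0.0.0.0/1 (clear depth 1)
  + 132.170.148.128/25 (H7) depth=25
  + 132.160.0.0/11 (H3) depth=11
  + 13.245.32.0/23 (H2) depth=23
  ? 13.245.32.1  path d0:H4→d1:-→d2:-→d3:-→d4:-→d5:-→d6:-→d7:-→d8:H3→d9:-→d10:-→d11:-→d12:-→d13:-→d14:-→d15:-→d16:-→d17:-→d18:-→d19:-→d20:-→d21:-→d22:-→d23:H2→d24:-  best=H2
  + 13.245.0.0/18 (H3) depth=18
  + 132.170.148.254/31 (H7) depth=31
  + 0.0.0.0/4 (H2) depth=4
  ? 204.85.228.32  path d0:H4→d1:-  best=H4

== LOOKUPS ==
["H3","H3","H3","no-route","H2","H4"]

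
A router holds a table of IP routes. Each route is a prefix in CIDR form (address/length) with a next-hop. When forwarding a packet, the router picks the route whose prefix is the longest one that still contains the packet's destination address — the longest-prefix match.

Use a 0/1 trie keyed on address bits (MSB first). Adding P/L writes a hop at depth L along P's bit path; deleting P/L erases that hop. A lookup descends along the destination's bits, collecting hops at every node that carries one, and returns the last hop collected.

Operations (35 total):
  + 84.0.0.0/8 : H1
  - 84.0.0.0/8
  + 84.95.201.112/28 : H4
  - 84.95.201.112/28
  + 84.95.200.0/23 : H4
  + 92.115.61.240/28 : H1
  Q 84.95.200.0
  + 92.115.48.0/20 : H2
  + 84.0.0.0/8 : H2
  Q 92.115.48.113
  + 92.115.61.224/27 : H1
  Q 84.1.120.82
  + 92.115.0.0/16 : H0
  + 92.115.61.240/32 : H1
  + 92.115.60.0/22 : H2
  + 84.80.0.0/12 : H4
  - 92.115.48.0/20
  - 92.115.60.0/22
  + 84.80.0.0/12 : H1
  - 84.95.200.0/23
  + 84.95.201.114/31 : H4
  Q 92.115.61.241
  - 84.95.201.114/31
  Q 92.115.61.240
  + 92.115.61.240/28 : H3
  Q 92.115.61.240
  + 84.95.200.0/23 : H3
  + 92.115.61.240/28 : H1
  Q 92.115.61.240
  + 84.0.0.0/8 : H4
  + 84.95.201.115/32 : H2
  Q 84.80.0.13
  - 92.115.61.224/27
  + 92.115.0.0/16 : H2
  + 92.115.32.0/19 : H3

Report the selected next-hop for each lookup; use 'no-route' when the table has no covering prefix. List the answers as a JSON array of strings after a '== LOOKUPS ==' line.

Apply in order:
  + 84.0.0.0/8 (H1) depth=8
  del 84.0.0.0/8 (clear depth 8)
  + 84.95.201.112/28 (H4) depth=28
  del 84.95.201.112/28 (clear depth 28)
  + 84.95.200.0/23 (H4) depth=23
  + 92.115.61.240/28 (H1) depth=28
  ? 84.95.200.0  path d0:-→d1:-→d2:-→d3:-→d4:-→d5:-→d6:-→d7:-→d8:-→d9:-→d10:-→d11:-→d12:-→d13:-→d14:-→d15:-→d16:-→d17:-→d18:-→d19:-→d20:-→d21:-→d22:-→d23:H4  best=H4
  + 92.115.48.0/20 (H2) depth=20
  + 84.0.0.0/8 (H2) depth=8
  ? 92.115.48.113  path d0:-→d1:-→d2:-→d3:-→d4:-→d5:-→d6:-→d7:-→d8:-→d9:-→d10:-→d11:-→d12:-→d13:-→d14:-→d15:-→d16:-→d17:-→d18:-→d19:-→d20:H2  best=H2
  + 92.115.61.224/27 (H1) depth=27
  ? 84.1.120.82  path d0:-→d1:-→d2:-→d3:-→d4:-→d5:-→d6:-→d7:-→d8:H2→d9:-  best=H2
  + 92.115.0.0/16 (H0) depth=16
  + 92.115.61.240/32 (H1) depth=32
  + 92.115.60.0/22 (H2) depth=22
  + 84.80.0.0/12 (H4) depth=12
  del 92.115.48.0/20 (clear depth 20)
  del 92.115.60.0/22 (clear depth 22)
  + 84.80.0.0/12 (H1) depth=12
  del 84.95.200.0/23 (clear depth 23)
  + 84.95.201.114/31 (H4) depth=31
  ? 92.115.61.241  path d0:-→d1:-→d2:-→d3:-→d4:-→d5:-→d6:-→d7:-→d8:-→d9:-→d10:-→d11:-→d12:-→d13:-→d14:-→d15:-→d16:H0→d17:-→d18:-→d19:-→d20:-→d21:-→d22:-→d23:-→d24:-→d25:-→d26:-→d27:H1→d28:H1→d29:-→d30:-→d31:-  best=H1
  del 84.95.201.114/31 (clear depth 31)
  ? 92.115.61.240  path d0:-→d1:-→d2:-→d3:-→d4:-→d5:-→d6:-→d7:-→d8:-→d9:-→d10:-→d11:-→d12:-→d13:-→d14:-→d15:-→d16:H0→d17:-→d18:-→d19:-→d20:-→d21:-→d22:-→d23:-→d24:-→d25:-→d26:-→d27:H1→d28:H1→d29:-→d30:-→d31:-→d32:H1  best=H1
  + 92.115.61.240/28 (H3) depth=28
  ? 92.115.61.240  path d0:-→d1:-→d2:-→d3:-→d4:-→d5:-→d6:-→d7:-→d8:-→d9:-→d10:-→d11:-→d12:-→d13:-→d14:-→d15:-→d16:H0→d17:-→d18:-→d19:-→d20:-→d21:-→d22:-→d23:-→d24:-→d25:-→d26:-→d27:H1→d28:H3→d29:-→d30:-→d31:-→d32:H1  best=H1
  + 84.95.200.0/23 (H3) depth=23
  + 92.115.61.240/28 (H1) depth=28
  ? 92.115.61.240  path d0:-→d1:-→d2:-→d3:-→d4:-→d5:-→d6:-→d7:-→d8:-→d9:-→d10:-→d11:-→d12:-→d13:-→d14:-→d15:-→d16:H0→d17:-→d18:-→d19:-→d20:-→d21:-→d22:-→d23:-→d24:-→d25:-→d26:-→d27:H1→d28:H1→d29:-→d30:-→d31:-→d32:H1  best=H1
  + 84.0.0.0/8 (H4) depth=8
  + 84.95.201.115/32 (H2) depth=32
  ? 84.80.0.13  path d0:-→d1:-→d2:-→d3:-→d4:-→d5:-→d6:-→d7:-→d8:H4→d9:-→d10:-→d11:-→d12:H1  best=H1
  del 92.115.61.224/27 (clear depth 27)
  + 92.115.0.0/16 (H2) depth=16
  + 92.115.32.0/19 (H3) depth=19

== LOOKUPS ==
["H4","H2","H2","H1","H1","H1","H1","H1"]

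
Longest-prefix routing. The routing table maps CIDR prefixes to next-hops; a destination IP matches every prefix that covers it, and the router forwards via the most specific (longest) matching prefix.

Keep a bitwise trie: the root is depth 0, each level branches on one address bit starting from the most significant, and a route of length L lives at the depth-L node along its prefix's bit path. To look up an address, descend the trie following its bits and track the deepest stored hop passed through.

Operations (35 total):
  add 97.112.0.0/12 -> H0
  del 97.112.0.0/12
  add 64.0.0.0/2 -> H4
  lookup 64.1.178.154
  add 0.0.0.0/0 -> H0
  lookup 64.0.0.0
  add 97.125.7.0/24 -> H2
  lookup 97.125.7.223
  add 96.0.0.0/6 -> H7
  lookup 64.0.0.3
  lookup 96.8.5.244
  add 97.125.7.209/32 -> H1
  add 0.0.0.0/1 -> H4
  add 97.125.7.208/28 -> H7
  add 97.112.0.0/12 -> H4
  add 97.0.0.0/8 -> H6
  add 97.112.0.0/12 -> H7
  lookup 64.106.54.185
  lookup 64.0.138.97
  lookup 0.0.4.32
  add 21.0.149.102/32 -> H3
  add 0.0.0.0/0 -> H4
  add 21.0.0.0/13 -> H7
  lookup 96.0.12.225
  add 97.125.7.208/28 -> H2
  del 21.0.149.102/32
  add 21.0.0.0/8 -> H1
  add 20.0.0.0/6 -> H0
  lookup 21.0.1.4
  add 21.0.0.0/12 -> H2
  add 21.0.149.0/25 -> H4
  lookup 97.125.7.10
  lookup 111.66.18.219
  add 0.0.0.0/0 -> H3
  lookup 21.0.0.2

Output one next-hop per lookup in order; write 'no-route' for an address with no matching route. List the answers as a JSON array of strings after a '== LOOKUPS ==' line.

Trace:
  add 97.112.0.0/12 -> H0 at depth 12
  - 97.112.0.0/12 clear@12
  add 64.0.0.0/2 -> H4 at depth 2
  ? 64.1.178.154  path d0:-→d1:-→d2:H4  best=H4
  add 0.0.0.0/0 -> H0 at depth 0
  ? 64.0.0.0  path d0:H0→d1:-→d2:H4  best=H4
  add 97.125.7.0/24 -> H2 at depth 24
  ? 97.125.7.223  path d0:H0→d1:-→d2:H4→d3:-→d4:-→d5:-→d6:-→d7:-→d8:-→d9:-→d10:-→d11:-→d12:-→d13:-→d14:-→d15:-→d16:-→d17:-→d18:-→d19:-→d20:-→d21:-→d22:-→d23:-→d24:H2  best=H2
  add 96.0.0.0/6 -> H7 at depth 6
  ? 64.0.0.3  path d0:H0→d1:-→d2:H4  best=H4
  ? 96.8.5.244  path d0:H0→d1:-→d2:H4→d3:-→d4:-→d5:-→d6:H7→d7:-  best=H7
  add 97.125.7.209/32 -> H1 at depth 32
  add 0.0.0.0/1 -> H4 at depth 1
  add 97.125.7.208/28 -> H7 at depth 28
  add 97.112.0.0/12 -> H4 at depth 12
  add 97.0.0.0/8 -> H6 at depth 8
  add 97.112.0.0/12 -> H7 at depth 12
  ? 64.106.54.185  path d0:H0→d1:H4→d2:H4  best=H4
  ? 64.0.138.97  path d0:H0→d1:H4→d2:H4  best=H4
  ? 0.0.4.32  path d0:H0→d1:H4  best=H4
  add 21.0.149.102/32 -> H3 at depth 32
  add 0.0.0.0/0 -> H4 at depth 0
  add 21.0.0.0/13 -> H7 at depth 13
  ? 96.0.12.225  path d0:H4→d1:H4→d2:H4→d3:-→d4:-→d5:-→d6:H7→d7:-  best=H7
  add 97.125.7.208/28 -> H2 at depth 28
  - 21.0.149.102/32 clear@32
  add 21.0.0.0/8 -> H1 at depth 8
  add 20.0.0.0/6 -> H0 at depth 6
  ? 21.0.1.4  path d0:H4→d1:H4→d2:-→d3:-→d4:-→d5:-→d6:H0→d7:-→d8:H1→d9:-→d10:-→d11:-→d12:-→d13:H7→d14:-→d15:-→d16:-  best=H7
  add 21.0.0.0/12 -> H2 at depth 12
  add 21.0.149.0/25 -> H4 at depth 25
  ? 97.125.7.10  path d0:H4→d1:H4→d2:H4→d3:-→d4:-→d5:-→d6:H7→d7:-→d8:H6→d9:-→d10:-→d11:-→d12:H7→d13:-→d14:-→d15:-→d16:-→d17:-→d18:-→d19:-→d20:-→d21:-→d22:-→d23:-→d24:H2  best=H2
  ? 111.66.18.219  path d0:H4→d1:H4→d2:H4→d3:-→d4:-  best=H4
  add 0.0.0.0/0 -> H3 at depth 0
  ? 21.0.0.2  path d0:H3→d1:H4→d2:-→d3:-→d4:-→d5:-→d6:H0→d7:-→d8:H1→d9:-→d10:-→d11:-→d12:H2→d13:H7→d14:-→d15:-→d16:-  best=H7

== LOOKUPS ==
["H4","H4","H2","H4","H7","H4","H4","H4","H7","H7","H2","H4","H7"]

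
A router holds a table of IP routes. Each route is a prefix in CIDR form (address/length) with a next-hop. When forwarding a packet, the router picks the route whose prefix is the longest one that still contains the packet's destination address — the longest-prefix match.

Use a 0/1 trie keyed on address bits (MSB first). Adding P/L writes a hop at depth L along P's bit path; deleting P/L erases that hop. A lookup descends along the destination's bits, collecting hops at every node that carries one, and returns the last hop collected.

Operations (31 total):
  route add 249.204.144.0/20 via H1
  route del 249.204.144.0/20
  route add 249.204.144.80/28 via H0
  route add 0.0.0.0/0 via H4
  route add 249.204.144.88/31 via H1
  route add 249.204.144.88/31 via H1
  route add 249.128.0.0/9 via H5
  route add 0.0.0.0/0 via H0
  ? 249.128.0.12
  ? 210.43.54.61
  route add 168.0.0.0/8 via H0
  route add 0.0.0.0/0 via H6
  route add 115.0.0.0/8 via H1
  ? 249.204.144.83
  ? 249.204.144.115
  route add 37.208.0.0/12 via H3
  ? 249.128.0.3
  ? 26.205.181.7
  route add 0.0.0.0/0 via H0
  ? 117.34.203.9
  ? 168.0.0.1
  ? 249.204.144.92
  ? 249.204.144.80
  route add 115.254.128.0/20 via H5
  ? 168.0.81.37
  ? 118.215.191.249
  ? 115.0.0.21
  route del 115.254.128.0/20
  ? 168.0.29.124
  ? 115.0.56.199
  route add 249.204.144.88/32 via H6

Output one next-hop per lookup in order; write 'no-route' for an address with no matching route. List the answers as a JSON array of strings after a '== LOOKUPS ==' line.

Process each operation:
  + 249.204.144.0/20 (H1) depth=20
  del 249.204.144.0/20 (clear depth 20)
  + 249.204.144.80/28 (H0) depth=28
  + 0.0.0.0/0 (H4) depth=0
  + 249.204.144.88/31 (H1) depth=31
  + 249.204.144.88/31 (H1) depth=31
  + 249.128.0.0/9 (H5) depth=9
  + 0.0.0.0/0 (H0) depth=0
  ? 249.128.0.12  path d0:H0→d1:-→d2:-→d3:-→d4:-→d5:-→d6:-→d7:-→d8:-→d9:H5  best=H5
  ? 210.43.54.61  path d0:H0→d1:-→d2:-  best=H0
  + 168.0.0.0/8 (H0) depth=8
  + 0.0.0.0/0 (H6) depth=0
  + 115.0.0.0/8 (H1) depth=8
  ? 249.204.144.83  path d0:H6→d1:-→d2:-→d3:-→d4:-→d5:-→d6:-→d7:-→d8:-→d9:H5→d10:-→d11:-→d12:-→d13:-→d14:-→d15:-→d16:-→d17:-→d18:-→d19:-→d20:-→d21:-→d22:-→d23:-→d24:-→d25:-→d26:-→d27:-→d28:H0  best=H0
  ? 249.204.144.115  path d0:H6→d1:-→d2:-→d3:-→d4:-→d5:-→d6:-→d7:-→d8:-→d9:H5→d10:-→d11:-→d12:-→d13:-→d14:-→d15:-→d16:-→d17:-→d18:-→d19:-→d20:-→d21:-→d22:-→d23:-→d24:-→d25:-→d26:-  best=H5
  + 37.208.0.0/12 (H3) depth=12
  ? 249.128.0.3  path d0:H6→d1:-→d2:-→d3:-→d4:-→d5:-→d6:-→d7:-→d8:-→d9:H5  best=H5
  ? 26.205.181.7  path d0:H6→d1:-→d2:-  best=H6
  + 0.0.0.0/0 (H0) depth=0
  ? 117.34.203.9  path d0:H0→d1:-→d2:-→d3:-→d4:-→d5:-  best=H0
  ? 168.0.0.1  path d0:H0→d1:-→d2:-→d3:-→d4:-→d5:-→d6:-→d7:-→d8:H0  best=H0
  ? 249.204.144.92  path d0:H0→d1:-→d2:-→d3:-→d4:-→d5:-→d6:-→d7:-→d8:-→d9:H5→d10:-→d11:-→d12:-→d13:-→d14:-→d15:-→d16:-→d17:-→d18:-→d19:-→d20:-→d21:-→d22:-→d23:-→d24:-→d25:-→d26:-→d27:-→d28:H0→d29:-  best=H0
  ? 249.204.144.80  path d0:H0→d1:-→d2:-→d3:-→d4:-→d5:-→d6:-→d7:-→d8:-→d9:H5→d10:-→d11:-→d12:-→d13:-→d14:-→d15:-→d16:-→d17:-→d18:-→d19:-→d20:-→d21:-→d22:-→d23:-→d24:-→d25:-→d26:-→d27:-→d28:H0  best=H0
  + 115.254.128.0/20 (H5) depth=20
  ? 168.0.81.37  path d0:H0→d1:-→d2:-→d3:-→d4:-→d5:-→d6:-→d7:-→d8:H0  best=H0
  ? 118.215.191.249  path d0:H0→d1:-→d2:-→d3:-→d4:-→d5:-  best=H0
  ? 115.0.0.21  path d0:H0→d1:-→d2:-→d3:-→d4:-→d5:-→d6:-→d7:-→d8:H1  best=H1
  del 115.254.128.0/20 (clear depth 20)
  ? 168.0.29.124  path d0:H0→d1:-→d2:-→d3:-→d4:-→d5:-→d6:-→d7:-→d8:H0  best=H0
  ? 115.0.56.199  path d0:H0→d1:-→d2:-→d3:-→d4:-→d5:-→d6:-→d7:-→d8:H1  best=H1
  + 249.204.144.88/32 (H6) depth=32

== LOOKUPS ==
["H5","H0","H0","H5","H5","H6","H0","H0","H0","H0","H0","H0","H1","H0","H1"]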